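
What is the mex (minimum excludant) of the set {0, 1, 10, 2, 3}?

4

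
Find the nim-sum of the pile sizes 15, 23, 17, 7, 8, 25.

31

Nim-sum: 15 XOR 23 XOR 17 XOR 7 XOR 8 XOR 25 = 31.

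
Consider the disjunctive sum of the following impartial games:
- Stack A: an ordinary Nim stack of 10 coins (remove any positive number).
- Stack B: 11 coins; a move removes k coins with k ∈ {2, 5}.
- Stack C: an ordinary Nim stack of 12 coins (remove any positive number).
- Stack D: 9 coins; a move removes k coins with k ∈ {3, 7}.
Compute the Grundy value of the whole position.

Stack A is a plain Nim stack of size 10, so its Grundy value is 10.
Grundy values for stack B (subtraction set {2, 5}):
g(0) = mex{} = 0
g(1) = mex{} = 0
g(2) = mex{0} = 1
g(3) = mex{0} = 1
g(4) = mex{1} = 0
g(5) = mex{0,1} = 2
g(6) = mex{0} = 1
g(7) = mex{1,2} = 0
g(8) = mex{1} = 0
g(9) = mex{0} = 1
g(10) = mex{0,2} = 1
g(11) = mex{1} = 0
So g(11) = 0.
Stack C is a plain Nim stack of size 12, so its Grundy value is 12.
For stack D, compute g(0), g(1), … with moves {3, 7}:
k:     0  1  2  3  4  5  6  7  8  9
g(k):  0  0  0  1  1  1  0  2  2  1
So g(9) = 1.
By the Sprague-Grundy theorem, the Grundy value of a sum of independent games is the XOR of the component values.
Combined value = 10 XOR 0 XOR 12 XOR 1 = 7.

7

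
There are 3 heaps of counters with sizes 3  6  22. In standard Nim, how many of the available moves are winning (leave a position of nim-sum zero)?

1

Nim-sum: 3 XOR 6 XOR 22 = 19.
The overall nim-sum is X = 19. A heap of size p has a winning move iff p XOR X < p (reduce it to p XOR X).
  3: 3 XOR 19 = 16 ≥ 3 — no move.
  6: 6 XOR 19 = 21 ≥ 6 — no move.
  22: 22 XOR 19 = 5 < 22 — winning move (to 5).
That gives 1 winning move.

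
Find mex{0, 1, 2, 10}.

3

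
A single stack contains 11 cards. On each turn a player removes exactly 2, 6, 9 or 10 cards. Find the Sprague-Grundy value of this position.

3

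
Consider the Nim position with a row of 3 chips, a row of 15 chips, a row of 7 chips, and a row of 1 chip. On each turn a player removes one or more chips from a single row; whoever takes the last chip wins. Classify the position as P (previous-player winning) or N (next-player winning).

Compute the nim-sum pairwise:
3 XOR 15 = 12
12 XOR 7 = 11
11 XOR 1 = 10
The nim-sum is 10 ≠ 0, so this is an N-position: the player to move can win.

N-position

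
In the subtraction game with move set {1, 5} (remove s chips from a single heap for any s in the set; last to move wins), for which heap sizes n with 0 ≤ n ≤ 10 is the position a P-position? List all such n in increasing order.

0, 2, 4, 6, 8, 10

Build the Grundy sequence with g(k) = mex{g(k−s) : s ∈ {1, 5}, s ≤ k}:
g(0) = mex{} = 0
g(1) = mex{0} = 1
g(2) = mex{1} = 0
g(3) = mex{0} = 1
g(4) = mex{1} = 0
g(5) = mex{0} = 1
g(6) = mex{1} = 0
g(7) = mex{0} = 1
g(8) = mex{1} = 0
g(9) = mex{0} = 1
g(10) = mex{1} = 0
The P-positions (g = 0) in 0..10 are 0, 2, 4, 6, 8, 10.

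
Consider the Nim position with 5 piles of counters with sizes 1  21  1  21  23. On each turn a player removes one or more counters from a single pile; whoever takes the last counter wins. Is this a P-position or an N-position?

N-position

Bitwise XOR of the heap sizes:
  00001  (1)
  10101  (21)
  00001  (1)
  10101  (21)
  10111  (23)
  -----
  10111  (23)
The nim-sum is 23 ≠ 0, so this is an N-position: the player to move can win.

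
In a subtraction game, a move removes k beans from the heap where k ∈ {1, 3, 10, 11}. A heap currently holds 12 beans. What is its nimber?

2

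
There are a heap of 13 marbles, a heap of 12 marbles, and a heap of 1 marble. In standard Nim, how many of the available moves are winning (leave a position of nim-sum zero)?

Nim-sum: 13 XOR 12 XOR 1 = 0.
The nim-sum is already 0, so every move leaves a nonzero nim-sum — there are no winning moves.

0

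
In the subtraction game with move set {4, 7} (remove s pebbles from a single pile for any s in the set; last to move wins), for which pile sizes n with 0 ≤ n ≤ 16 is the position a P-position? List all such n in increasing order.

0, 1, 2, 3, 11, 12, 13, 14

Compute g(0), g(1), … for moves {4, 7}:
k:     0  1  2  3  4  5  6  7  8  9 10 11 12 13 14 15 16
g(k):  0  0  0  0  1  1  1  1  2  2  2  0  0  0  0  1  1
The P-positions (g = 0) in 0..16 are 0, 1, 2, 3, 11, 12, 13, 14.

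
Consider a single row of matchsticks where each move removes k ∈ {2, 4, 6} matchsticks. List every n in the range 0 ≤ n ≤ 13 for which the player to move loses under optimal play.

0, 1, 8, 9

Grundy values for subtraction set {2, 4, 6}:
g(0) = mex{} = 0
g(1) = mex{} = 0
g(2) = mex{0} = 1
g(3) = mex{0} = 1
g(4) = mex{0,1} = 2
g(5) = mex{0,1} = 2
g(6) = mex{0,1,2} = 3
g(7) = mex{0,1,2} = 3
g(8) = mex{1,2,3} = 0
g(9) = mex{1,2,3} = 0
g(10) = mex{0,2,3} = 1
g(11) = mex{0,2,3} = 1
g(12) = mex{0,1,3} = 2
g(13) = mex{0,1,3} = 2
The P-positions (g = 0) in 0..13 are 0, 1, 8, 9.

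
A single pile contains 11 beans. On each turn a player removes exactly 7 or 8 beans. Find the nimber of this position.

1

Grundy values for subtraction set {7, 8}:
k:     0  1  2  3  4  5  6  7  8  9 10 11
g(k):  0  0  0  0  0  0  0  1  1  1  1  1
So g(11) = 1.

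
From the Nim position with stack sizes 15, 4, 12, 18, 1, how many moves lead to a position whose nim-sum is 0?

1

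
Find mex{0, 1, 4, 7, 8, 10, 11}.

2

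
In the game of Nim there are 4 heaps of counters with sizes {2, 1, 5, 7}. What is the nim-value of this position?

1

Nim-sum: 2 ^ 1 ^ 5 ^ 7 = 1.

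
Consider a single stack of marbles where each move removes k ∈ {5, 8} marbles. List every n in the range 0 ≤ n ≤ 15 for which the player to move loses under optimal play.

0, 1, 2, 3, 4, 13, 14, 15

Build the Grundy sequence with g(k) = mex{g(k−s) : s ∈ {5, 8}, s ≤ k}:
k:     0  1  2  3  4  5  6  7  8  9 10 11 12 13 14 15
g(k):  0  0  0  0  0  1  1  1  1  1  2  2  2  0  0  0
The P-positions (g = 0) in 0..15 are 0, 1, 2, 3, 4, 13, 14, 15.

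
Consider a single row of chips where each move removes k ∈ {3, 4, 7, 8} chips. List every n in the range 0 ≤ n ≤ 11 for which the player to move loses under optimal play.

Compute g(0), g(1), … for moves {3, 4, 7, 8}:
g(0) = mex{} = 0
g(1) = mex{} = 0
g(2) = mex{} = 0
g(3) = mex{0} = 1
g(4) = mex{0} = 1
g(5) = mex{0} = 1
g(6) = mex{0,1} = 2
g(7) = mex{0,1} = 2
g(8) = mex{0,1} = 2
g(9) = mex{0,1,2} = 3
g(10) = mex{0,1,2} = 3
g(11) = mex{1,2} = 0
The P-positions (g = 0) in 0..11 are 0, 1, 2, 11.

0, 1, 2, 11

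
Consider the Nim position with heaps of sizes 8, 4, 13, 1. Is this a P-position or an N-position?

P-position

Compute the nim-sum pairwise:
8 ⊕ 4 = 12
12 ⊕ 13 = 1
1 ⊕ 1 = 0
The nim-sum is 0, so this is a P-position: the player to move is in a losing position under optimal play.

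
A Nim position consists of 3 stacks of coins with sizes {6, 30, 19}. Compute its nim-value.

11

Nim-sum: 6 XOR 30 XOR 19 = 11.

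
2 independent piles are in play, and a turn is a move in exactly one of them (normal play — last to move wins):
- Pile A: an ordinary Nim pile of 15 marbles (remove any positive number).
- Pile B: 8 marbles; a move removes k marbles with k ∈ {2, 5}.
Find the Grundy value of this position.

15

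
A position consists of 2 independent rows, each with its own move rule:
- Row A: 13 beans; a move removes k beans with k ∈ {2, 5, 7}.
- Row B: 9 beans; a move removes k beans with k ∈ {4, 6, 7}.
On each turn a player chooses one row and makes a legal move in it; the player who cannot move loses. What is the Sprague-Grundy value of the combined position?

2

For row A, compute g(0), g(1), … with moves {2, 5, 7}:
k:     0  1  2  3  4  5  6  7  8  9 10 11 12 13
g(k):  0  0  1  1  0  2  1  3  2  2  0  3  1  0
So g(13) = 0.
Build the Grundy sequence for row B with g(k) = mex{g(k−s) : s ∈ {4, 6, 7}, s ≤ k}:
g(0) = mex{} = 0
g(1) = mex{} = 0
g(2) = mex{} = 0
g(3) = mex{} = 0
g(4) = mex{0} = 1
g(5) = mex{0} = 1
g(6) = mex{0} = 1
g(7) = mex{0} = 1
g(8) = mex{0,1} = 2
g(9) = mex{0,1} = 2
So g(9) = 2.
By the Sprague-Grundy theorem, the Grundy value of a sum of independent games is the XOR of the component values.
Combined value = 0 XOR 2 = 2.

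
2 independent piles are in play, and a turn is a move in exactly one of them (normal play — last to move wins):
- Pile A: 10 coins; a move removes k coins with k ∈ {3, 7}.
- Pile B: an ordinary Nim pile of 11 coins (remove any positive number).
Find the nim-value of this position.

11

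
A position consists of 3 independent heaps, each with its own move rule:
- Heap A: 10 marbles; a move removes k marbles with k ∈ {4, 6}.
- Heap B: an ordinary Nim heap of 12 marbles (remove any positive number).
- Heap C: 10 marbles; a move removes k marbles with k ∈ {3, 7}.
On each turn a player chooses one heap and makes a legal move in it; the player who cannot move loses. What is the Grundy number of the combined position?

12

For heap A, compute g(0), g(1), … with moves {4, 6}:
g(0) = mex{} = 0
g(1) = mex{} = 0
g(2) = mex{} = 0
g(3) = mex{} = 0
g(4) = mex{0} = 1
g(5) = mex{0} = 1
g(6) = mex{0} = 1
g(7) = mex{0} = 1
g(8) = mex{0,1} = 2
g(9) = mex{0,1} = 2
g(10) = mex{1} = 0
So g(10) = 0.
Heap B is a plain Nim heap of size 12, so its Grundy value is 12.
Grundy values for heap C (subtraction set {3, 7}):
g(0) = mex{} = 0
g(1) = mex{} = 0
g(2) = mex{} = 0
g(3) = mex{0} = 1
g(4) = mex{0} = 1
g(5) = mex{0} = 1
g(6) = mex{1} = 0
g(7) = mex{0,1} = 2
g(8) = mex{0,1} = 2
g(9) = mex{0} = 1
g(10) = mex{1,2} = 0
So g(10) = 0.
The value of a disjunctive sum is the nim-sum of the parts.
Combined value = 0 XOR 12 XOR 0 = 12.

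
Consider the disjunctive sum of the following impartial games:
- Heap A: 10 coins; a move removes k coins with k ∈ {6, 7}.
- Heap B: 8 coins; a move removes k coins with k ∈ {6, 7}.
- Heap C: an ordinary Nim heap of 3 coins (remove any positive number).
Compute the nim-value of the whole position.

3

Build the Grundy sequence for heap A with g(k) = mex{g(k−s) : s ∈ {6, 7}, s ≤ k}:
k:     0  1  2  3  4  5  6  7  8  9 10
g(k):  0  0  0  0  0  0  1  1  1  1  1
So g(10) = 1.
Grundy values for heap B (subtraction set {6, 7}):
k:     0  1  2  3  4  5  6  7  8
g(k):  0  0  0  0  0  0  1  1  1
So g(8) = 1.
Heap C is a plain Nim heap of size 3, so its Grundy value is 3.
The value of a disjunctive sum is the nim-sum of the parts.
Combined value = 1 XOR 1 XOR 3 = 3.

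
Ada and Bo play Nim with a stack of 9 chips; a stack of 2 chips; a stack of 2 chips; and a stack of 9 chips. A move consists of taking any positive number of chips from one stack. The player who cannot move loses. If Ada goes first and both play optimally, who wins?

Compute the nim-sum pairwise:
9 ^ 2 = 11
11 ^ 2 = 9
9 ^ 9 = 0
The nim-sum is 0, so this is a P-position: the player to move is in a losing position under optimal play; Ada is about to move from it and so loses — Bo wins.

Bo wins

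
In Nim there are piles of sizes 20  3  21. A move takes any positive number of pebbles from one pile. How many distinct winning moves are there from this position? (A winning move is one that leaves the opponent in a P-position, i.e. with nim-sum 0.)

1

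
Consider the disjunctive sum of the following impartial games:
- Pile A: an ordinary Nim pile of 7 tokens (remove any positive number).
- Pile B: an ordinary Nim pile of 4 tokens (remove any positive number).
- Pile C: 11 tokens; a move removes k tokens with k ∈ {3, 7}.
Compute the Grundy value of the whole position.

Pile A is a plain Nim pile of size 7, so its Grundy value is 7.
Pile B is a plain Nim pile of size 4, so its Grundy value is 4.
Grundy values for pile C (subtraction set {3, 7}):
g(0) = mex{} = 0
g(1) = mex{} = 0
g(2) = mex{} = 0
g(3) = mex{0} = 1
g(4) = mex{0} = 1
g(5) = mex{0} = 1
g(6) = mex{1} = 0
g(7) = mex{0,1} = 2
g(8) = mex{0,1} = 2
g(9) = mex{0} = 1
g(10) = mex{1,2} = 0
g(11) = mex{1,2} = 0
So g(11) = 0.
The value of a disjunctive sum is the nim-sum of the parts.
Combined value = 7 ⊕ 4 ⊕ 0 = 3.

3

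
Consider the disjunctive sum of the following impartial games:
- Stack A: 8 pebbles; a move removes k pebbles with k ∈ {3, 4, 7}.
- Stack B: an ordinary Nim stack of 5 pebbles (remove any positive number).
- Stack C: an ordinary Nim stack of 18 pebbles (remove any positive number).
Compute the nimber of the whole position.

Grundy values for stack A (subtraction set {3, 4, 7}):
g(0) = mex{} = 0
g(1) = mex{} = 0
g(2) = mex{} = 0
g(3) = mex{0} = 1
g(4) = mex{0} = 1
g(5) = mex{0} = 1
g(6) = mex{0,1} = 2
g(7) = mex{0,1} = 2
g(8) = mex{0,1} = 2
So g(8) = 2.
Stack B is a plain Nim stack of size 5, so its Grundy value is 5.
Stack C is a plain Nim stack of size 18, so its Grundy value is 18.
By the Sprague-Grundy theorem, the Grundy value of a sum of independent games is the XOR of the component values.
Combined value = 2 ⊕ 5 ⊕ 18 = 21.

21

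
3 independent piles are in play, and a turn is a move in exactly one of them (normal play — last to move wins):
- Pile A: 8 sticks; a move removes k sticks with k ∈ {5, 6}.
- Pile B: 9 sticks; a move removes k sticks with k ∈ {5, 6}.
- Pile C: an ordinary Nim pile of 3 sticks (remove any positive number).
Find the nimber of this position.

Grundy values for pile A (subtraction set {5, 6}):
k:     0  1  2  3  4  5  6  7  8
g(k):  0  0  0  0  0  1  1  1  1
So g(8) = 1.
Grundy values for pile B (subtraction set {5, 6}):
k:     0  1  2  3  4  5  6  7  8  9
g(k):  0  0  0  0  0  1  1  1  1  1
So g(9) = 1.
Pile C is a plain Nim pile of size 3, so its Grundy value is 3.
By the Sprague-Grundy theorem, the Grundy value of a sum of independent games is the XOR of the component values.
Combined value = 1 XOR 1 XOR 3 = 3.

3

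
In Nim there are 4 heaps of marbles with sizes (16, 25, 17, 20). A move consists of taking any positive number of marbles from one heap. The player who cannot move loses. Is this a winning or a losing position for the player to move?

Winning position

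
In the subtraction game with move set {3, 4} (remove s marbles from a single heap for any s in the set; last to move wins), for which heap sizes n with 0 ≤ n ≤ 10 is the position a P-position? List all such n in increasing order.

0, 1, 2, 7, 8, 9

Grundy values for subtraction set {3, 4}:
k:     0  1  2  3  4  5  6  7  8  9 10
g(k):  0  0  0  1  1  1  2  0  0  0  1
The P-positions (g = 0) in 0..10 are 0, 1, 2, 7, 8, 9.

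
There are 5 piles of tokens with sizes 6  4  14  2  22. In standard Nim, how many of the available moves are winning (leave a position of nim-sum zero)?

1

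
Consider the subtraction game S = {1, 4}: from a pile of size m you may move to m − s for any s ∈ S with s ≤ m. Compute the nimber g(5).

0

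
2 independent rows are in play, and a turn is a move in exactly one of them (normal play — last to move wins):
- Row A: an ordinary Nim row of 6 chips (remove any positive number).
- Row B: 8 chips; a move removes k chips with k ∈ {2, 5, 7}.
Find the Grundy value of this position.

Row A is a plain Nim row of size 6, so its Grundy value is 6.
For row B, compute g(0), g(1), … with moves {2, 5, 7}:
k:     0  1  2  3  4  5  6  7  8
g(k):  0  0  1  1  0  2  1  3  2
So g(8) = 2.
The value of a disjunctive sum is the nim-sum of the parts.
Combined value = 6 ⊕ 2 = 4.

4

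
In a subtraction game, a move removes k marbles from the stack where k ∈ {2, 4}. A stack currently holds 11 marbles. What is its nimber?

Compute g(0), g(1), … for moves {2, 4}:
k:     0  1  2  3  4  5  6  7  8  9 10 11
g(k):  0  0  1  1  2  2  0  0  1  1  2  2
So g(11) = 2.

2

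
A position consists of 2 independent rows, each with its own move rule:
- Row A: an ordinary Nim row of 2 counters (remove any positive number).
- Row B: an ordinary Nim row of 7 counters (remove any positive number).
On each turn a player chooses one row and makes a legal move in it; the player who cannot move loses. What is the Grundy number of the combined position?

5

Row A is a plain Nim row of size 2, so its Grundy value is 2.
Row B is a plain Nim row of size 7, so its Grundy value is 7.
By the Sprague-Grundy theorem, the Grundy value of a sum of independent games is the XOR of the component values.
Combined value = 2 XOR 7 = 5.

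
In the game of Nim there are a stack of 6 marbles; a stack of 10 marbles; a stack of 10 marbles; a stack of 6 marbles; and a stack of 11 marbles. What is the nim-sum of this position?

11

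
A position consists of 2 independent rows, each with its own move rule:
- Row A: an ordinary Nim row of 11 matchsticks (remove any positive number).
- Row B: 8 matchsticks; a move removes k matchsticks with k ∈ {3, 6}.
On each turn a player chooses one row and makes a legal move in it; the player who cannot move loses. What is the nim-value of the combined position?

Row A is a plain Nim row of size 11, so its Grundy value is 11.
Grundy values for row B (subtraction set {3, 6}):
k:     0  1  2  3  4  5  6  7  8
g(k):  0  0  0  1  1  1  2  2  2
So g(8) = 2.
By the Sprague-Grundy theorem, the Grundy value of a sum of independent games is the XOR of the component values.
Combined value = 11 XOR 2 = 9.

9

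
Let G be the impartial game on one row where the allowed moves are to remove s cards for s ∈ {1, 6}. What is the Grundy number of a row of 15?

1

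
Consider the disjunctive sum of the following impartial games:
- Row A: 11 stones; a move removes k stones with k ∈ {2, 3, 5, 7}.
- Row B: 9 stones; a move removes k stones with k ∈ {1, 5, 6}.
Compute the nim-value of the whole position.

2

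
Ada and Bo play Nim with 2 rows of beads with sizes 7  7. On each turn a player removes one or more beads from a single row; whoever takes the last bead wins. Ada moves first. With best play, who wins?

Bo wins

Nim-sum: 7 ⊕ 7 = 0.
The nim-sum is 0, so this is a P-position: the player to move is in a losing position under optimal play; Ada is about to move from it and so loses — Bo wins.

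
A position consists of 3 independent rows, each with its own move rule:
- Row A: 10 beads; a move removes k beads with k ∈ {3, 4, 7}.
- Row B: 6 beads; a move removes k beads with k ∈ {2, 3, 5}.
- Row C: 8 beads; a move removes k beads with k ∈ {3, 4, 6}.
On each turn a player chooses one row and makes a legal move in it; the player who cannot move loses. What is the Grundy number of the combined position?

Build the Grundy sequence for row A with g(k) = mex{g(k−s) : s ∈ {3, 4, 7}, s ≤ k}:
k:     0  1  2  3  4  5  6  7  8  9 10
g(k):  0  0  0  1  1  1  2  2  2  3  0
So g(10) = 0.
Build the Grundy sequence for row B with g(k) = mex{g(k−s) : s ∈ {2, 3, 5}, s ≤ k}:
k:     0  1  2  3  4  5  6
g(k):  0  0  1  1  2  2  3
So g(6) = 3.
Grundy values for row C (subtraction set {3, 4, 6}):
g(0) = mex{} = 0
g(1) = mex{} = 0
g(2) = mex{} = 0
g(3) = mex{0} = 1
g(4) = mex{0} = 1
g(5) = mex{0} = 1
g(6) = mex{0,1} = 2
g(7) = mex{0,1} = 2
g(8) = mex{0,1} = 2
So g(8) = 2.
The value of a disjunctive sum is the nim-sum of the parts.
Combined value = 0 ⊕ 3 ⊕ 2 = 1.

1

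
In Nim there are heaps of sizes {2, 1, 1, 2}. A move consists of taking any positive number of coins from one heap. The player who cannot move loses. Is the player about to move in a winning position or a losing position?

Compute the nim-sum pairwise:
2 ⊕ 1 = 3
3 ⊕ 1 = 2
2 ⊕ 2 = 0
The nim-sum is 0, so this is a P-position: the player to move is in a losing position under optimal play.

Losing position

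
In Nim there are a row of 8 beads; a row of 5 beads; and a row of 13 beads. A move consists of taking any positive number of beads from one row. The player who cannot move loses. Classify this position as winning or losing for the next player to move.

Bitwise XOR of the heap sizes:
  1000  (8)
  0101  (5)
  1101  (13)
  ----
  0000  (0)
The nim-sum is 0, so this is a P-position: the player to move is in a losing position under optimal play.

Losing position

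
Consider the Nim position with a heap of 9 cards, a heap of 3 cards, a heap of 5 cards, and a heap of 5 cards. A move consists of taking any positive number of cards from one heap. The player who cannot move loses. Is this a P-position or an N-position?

In binary:
  1001  (9)
  0011  (3)
  0101  (5)
  0101  (5)
  ----
  1010  (10)
The nim-sum is 10 ≠ 0, so this is an N-position: the player to move can win.

N-position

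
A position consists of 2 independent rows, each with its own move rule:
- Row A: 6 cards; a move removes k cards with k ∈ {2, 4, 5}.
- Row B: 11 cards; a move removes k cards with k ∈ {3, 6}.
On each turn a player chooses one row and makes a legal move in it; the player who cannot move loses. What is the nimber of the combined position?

3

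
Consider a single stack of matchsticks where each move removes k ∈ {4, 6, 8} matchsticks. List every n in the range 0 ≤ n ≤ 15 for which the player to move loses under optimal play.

0, 1, 2, 3, 12, 13, 14, 15

Build the Grundy sequence with g(k) = mex{g(k−s) : s ∈ {4, 6, 8}, s ≤ k}:
k:     0  1  2  3  4  5  6  7  8  9 10 11 12 13 14 15
g(k):  0  0  0  0  1  1  1  1  2  2  2  2  0  0  0  0
The P-positions (g = 0) in 0..15 are 0, 1, 2, 3, 12, 13, 14, 15.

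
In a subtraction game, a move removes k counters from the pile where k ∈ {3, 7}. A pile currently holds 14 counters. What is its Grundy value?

1

Grundy values for subtraction set {3, 7}:
g(0) = mex{} = 0
g(1) = mex{} = 0
g(2) = mex{} = 0
g(3) = mex{0} = 1
g(4) = mex{0} = 1
g(5) = mex{0} = 1
g(6) = mex{1} = 0
g(7) = mex{0,1} = 2
g(8) = mex{0,1} = 2
g(9) = mex{0} = 1
g(10) = mex{1,2} = 0
g(11) = mex{1,2} = 0
g(12) = mex{1} = 0
g(13) = mex{0} = 1
g(14) = mex{0,2} = 1
So g(14) = 1.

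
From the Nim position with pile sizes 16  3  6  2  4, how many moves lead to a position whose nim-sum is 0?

1

Compute the nim-sum pairwise:
16 ⊕ 3 = 19
19 ⊕ 6 = 21
21 ⊕ 2 = 23
23 ⊕ 4 = 19
The overall nim-sum is X = 19. A pile of size p has a winning move iff p XOR X < p (reduce it to p XOR X).
  16: 16 XOR 19 = 3 < 16 — winning move (to 3).
  3: 3 XOR 19 = 16 ≥ 3 — no move.
  6: 6 XOR 19 = 21 ≥ 6 — no move.
  2: 2 XOR 19 = 17 ≥ 2 — no move.
  4: 4 XOR 19 = 23 ≥ 4 — no move.
That gives 1 winning move.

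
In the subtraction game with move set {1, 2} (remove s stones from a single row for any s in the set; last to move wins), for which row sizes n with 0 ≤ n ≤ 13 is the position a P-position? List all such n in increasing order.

Build the Grundy sequence with g(k) = mex{g(k−s) : s ∈ {1, 2}, s ≤ k}:
g(0) = mex{} = 0
g(1) = mex{0} = 1
g(2) = mex{0,1} = 2
g(3) = mex{1,2} = 0
g(4) = mex{0,2} = 1
g(5) = mex{0,1} = 2
g(6) = mex{1,2} = 0
g(7) = mex{0,2} = 1
g(8) = mex{0,1} = 2
g(9) = mex{1,2} = 0
g(10) = mex{0,2} = 1
g(11) = mex{0,1} = 2
g(12) = mex{1,2} = 0
g(13) = mex{0,2} = 1
The P-positions (g = 0) in 0..13 are 0, 3, 6, 9, 12.

0, 3, 6, 9, 12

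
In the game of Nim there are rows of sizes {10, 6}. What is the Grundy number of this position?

Bitwise XOR of the heap sizes:
  1010  (10)
  0110  (6)
  ----
  1100  (12)

12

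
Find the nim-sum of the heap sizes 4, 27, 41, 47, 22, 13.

Nim-sum: 4 XOR 27 XOR 41 XOR 47 XOR 22 XOR 13 = 2.

2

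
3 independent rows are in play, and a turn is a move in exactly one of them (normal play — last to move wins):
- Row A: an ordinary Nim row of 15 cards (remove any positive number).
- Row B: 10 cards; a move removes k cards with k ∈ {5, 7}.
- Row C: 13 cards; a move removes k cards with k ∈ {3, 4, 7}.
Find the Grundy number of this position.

Row A is a plain Nim row of size 15, so its Grundy value is 15.
For row B, compute g(0), g(1), … with moves {5, 7}:
g(0) = mex{} = 0
g(1) = mex{} = 0
g(2) = mex{} = 0
g(3) = mex{} = 0
g(4) = mex{} = 0
g(5) = mex{0} = 1
g(6) = mex{0} = 1
g(7) = mex{0} = 1
g(8) = mex{0} = 1
g(9) = mex{0} = 1
g(10) = mex{0,1} = 2
So g(10) = 2.
Grundy values for row C (subtraction set {3, 4, 7}):
k:     0  1  2  3  4  5  6  7  8  9 10 11 12 13
g(k):  0  0  0  1  1  1  2  2  2  3  0  0  0  1
So g(13) = 1.
The value of a disjunctive sum is the nim-sum of the parts.
Combined value = 15 XOR 2 XOR 1 = 12.

12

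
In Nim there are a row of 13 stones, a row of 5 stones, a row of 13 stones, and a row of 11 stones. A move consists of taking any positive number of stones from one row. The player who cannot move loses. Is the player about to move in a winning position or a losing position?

Winning position

Nim-sum: 13 ^ 5 ^ 13 ^ 11 = 14.
The nim-sum is 14 ≠ 0, so this is an N-position: the player to move can win.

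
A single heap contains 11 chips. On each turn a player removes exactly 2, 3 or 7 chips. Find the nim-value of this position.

Compute g(0), g(1), … for moves {2, 3, 7}:
g(0) = mex{} = 0
g(1) = mex{} = 0
g(2) = mex{0} = 1
g(3) = mex{0} = 1
g(4) = mex{0,1} = 2
g(5) = mex{1} = 0
g(6) = mex{1,2} = 0
g(7) = mex{0,2} = 1
g(8) = mex{0} = 1
g(9) = mex{0,1} = 2
g(10) = mex{1} = 0
g(11) = mex{1,2} = 0
So g(11) = 0.

0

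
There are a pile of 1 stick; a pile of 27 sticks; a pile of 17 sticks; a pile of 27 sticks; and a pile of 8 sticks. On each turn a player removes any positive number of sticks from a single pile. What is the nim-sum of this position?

24

Bitwise XOR of the heap sizes:
  00001  (1)
  11011  (27)
  10001  (17)
  11011  (27)
  01000  (8)
  -----
  11000  (24)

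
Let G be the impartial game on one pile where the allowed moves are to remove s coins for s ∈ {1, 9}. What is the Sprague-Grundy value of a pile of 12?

0

Build the Grundy sequence with g(k) = mex{g(k−s) : s ∈ {1, 9}, s ≤ k}:
k:     0  1  2  3  4  5  6  7  8  9 10 11 12
g(k):  0  1  0  1  0  1  0  1  0  1  0  1  0
So g(12) = 0.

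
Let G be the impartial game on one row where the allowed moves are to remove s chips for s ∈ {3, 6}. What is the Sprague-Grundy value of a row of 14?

1

Build the Grundy sequence with g(k) = mex{g(k−s) : s ∈ {3, 6}, s ≤ k}:
k:     0  1  2  3  4  5  6  7  8  9 10 11 12 13 14
g(k):  0  0  0  1  1  1  2  2  2  0  0  0  1  1  1
So g(14) = 1.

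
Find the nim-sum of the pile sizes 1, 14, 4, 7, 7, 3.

Compute the nim-sum pairwise:
1 ^ 14 = 15
15 ^ 4 = 11
11 ^ 7 = 12
12 ^ 7 = 11
11 ^ 3 = 8

8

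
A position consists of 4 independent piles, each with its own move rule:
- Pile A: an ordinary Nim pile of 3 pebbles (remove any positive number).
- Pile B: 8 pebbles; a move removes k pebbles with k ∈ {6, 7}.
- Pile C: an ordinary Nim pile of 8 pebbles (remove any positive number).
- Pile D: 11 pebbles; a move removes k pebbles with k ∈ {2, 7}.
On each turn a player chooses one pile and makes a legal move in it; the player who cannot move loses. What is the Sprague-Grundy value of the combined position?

11

Pile A is a plain Nim pile of size 3, so its Grundy value is 3.
For pile B, compute g(0), g(1), … with moves {6, 7}:
g(0) = mex{} = 0
g(1) = mex{} = 0
g(2) = mex{} = 0
g(3) = mex{} = 0
g(4) = mex{} = 0
g(5) = mex{} = 0
g(6) = mex{0} = 1
g(7) = mex{0} = 1
g(8) = mex{0} = 1
So g(8) = 1.
Pile C is a plain Nim pile of size 8, so its Grundy value is 8.
Build the Grundy sequence for pile D with g(k) = mex{g(k−s) : s ∈ {2, 7}, s ≤ k}:
k:     0  1  2  3  4  5  6  7  8  9 10 11
g(k):  0  0  1  1  0  0  1  1  2  0  0  1
So g(11) = 1.
By the Sprague-Grundy theorem, the Grundy value of a sum of independent games is the XOR of the component values.
Combined value = 3 XOR 1 XOR 8 XOR 1 = 11.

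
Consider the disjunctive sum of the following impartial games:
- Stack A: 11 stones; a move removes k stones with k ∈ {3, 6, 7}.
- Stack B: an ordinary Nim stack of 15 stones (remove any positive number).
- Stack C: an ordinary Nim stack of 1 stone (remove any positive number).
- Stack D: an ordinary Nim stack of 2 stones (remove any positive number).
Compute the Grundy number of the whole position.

Grundy values for stack A (subtraction set {3, 6, 7}):
g(0) = mex{} = 0
g(1) = mex{} = 0
g(2) = mex{} = 0
g(3) = mex{0} = 1
g(4) = mex{0} = 1
g(5) = mex{0} = 1
g(6) = mex{0,1} = 2
g(7) = mex{0,1} = 2
g(8) = mex{0,1} = 2
g(9) = mex{0,1,2} = 3
g(10) = mex{1,2} = 0
g(11) = mex{1,2} = 0
So g(11) = 0.
Stack B is a plain Nim stack of size 15, so its Grundy value is 15.
Stack C is a plain Nim stack of size 1, so its Grundy value is 1.
Stack D is a plain Nim stack of size 2, so its Grundy value is 2.
The value of a disjunctive sum is the nim-sum of the parts.
Combined value = 0 ⊕ 15 ⊕ 1 ⊕ 2 = 12.

12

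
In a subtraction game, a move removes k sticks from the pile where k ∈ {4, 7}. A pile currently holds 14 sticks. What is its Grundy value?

0

Grundy values for subtraction set {4, 7}:
k:     0  1  2  3  4  5  6  7  8  9 10 11 12 13 14
g(k):  0  0  0  0  1  1  1  1  2  2  2  0  0  0  0
So g(14) = 0.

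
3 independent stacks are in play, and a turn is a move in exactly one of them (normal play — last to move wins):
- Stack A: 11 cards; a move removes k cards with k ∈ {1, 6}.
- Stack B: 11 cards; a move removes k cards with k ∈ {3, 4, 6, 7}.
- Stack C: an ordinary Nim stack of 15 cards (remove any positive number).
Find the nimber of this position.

For stack A, compute g(0), g(1), … with moves {1, 6}:
k:     0  1  2  3  4  5  6  7  8  9 10 11
g(k):  0  1  0  1  0  1  2  0  1  0  1  0
So g(11) = 0.
Build the Grundy sequence for stack B with g(k) = mex{g(k−s) : s ∈ {3, 4, 6, 7}, s ≤ k}:
k:     0  1  2  3  4  5  6  7  8  9 10 11
g(k):  0  0  0  1  1  1  2  2  2  3  0  0
So g(11) = 0.
Stack C is a plain Nim stack of size 15, so its Grundy value is 15.
By the Sprague-Grundy theorem, the Grundy value of a sum of independent games is the XOR of the component values.
Combined value = 0 XOR 0 XOR 15 = 15.

15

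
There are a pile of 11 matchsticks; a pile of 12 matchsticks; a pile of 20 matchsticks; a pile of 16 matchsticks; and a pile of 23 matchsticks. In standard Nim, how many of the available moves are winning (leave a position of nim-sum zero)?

In binary:
  01011  (11)
  01100  (12)
  10100  (20)
  10000  (16)
  10111  (23)
  -----
  10100  (20)
The overall nim-sum is X = 20. A pile of size p has a winning move iff p XOR X < p (reduce it to p XOR X).
  11: 11 XOR 20 = 31 ≥ 11 — no move.
  12: 12 XOR 20 = 24 ≥ 12 — no move.
  20: 20 XOR 20 = 0 < 20 — winning move (to 0).
  16: 16 XOR 20 = 4 < 16 — winning move (to 4).
  23: 23 XOR 20 = 3 < 23 — winning move (to 3).
That gives 3 winning moves.

3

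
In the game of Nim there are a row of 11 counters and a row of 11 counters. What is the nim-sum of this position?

In binary:
  1011  (11)
  1011  (11)
  ----
  0000  (0)

0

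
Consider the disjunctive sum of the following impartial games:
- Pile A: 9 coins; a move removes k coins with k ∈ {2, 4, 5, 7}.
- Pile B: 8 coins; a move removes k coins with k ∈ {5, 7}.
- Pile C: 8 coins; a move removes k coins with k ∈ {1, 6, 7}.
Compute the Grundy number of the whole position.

3

Build the Grundy sequence for pile A with g(k) = mex{g(k−s) : s ∈ {2, 4, 5, 7}, s ≤ k}:
g(0) = mex{} = 0
g(1) = mex{} = 0
g(2) = mex{0} = 1
g(3) = mex{0} = 1
g(4) = mex{0,1} = 2
g(5) = mex{0,1} = 2
g(6) = mex{0,1,2} = 3
g(7) = mex{0,1,2} = 3
g(8) = mex{0,1,2,3} = 4
g(9) = mex{1,2,3} = 0
So g(9) = 0.
For pile B, compute g(0), g(1), … with moves {5, 7}:
g(0) = mex{} = 0
g(1) = mex{} = 0
g(2) = mex{} = 0
g(3) = mex{} = 0
g(4) = mex{} = 0
g(5) = mex{0} = 1
g(6) = mex{0} = 1
g(7) = mex{0} = 1
g(8) = mex{0} = 1
So g(8) = 1.
Build the Grundy sequence for pile C with g(k) = mex{g(k−s) : s ∈ {1, 6, 7}, s ≤ k}:
k:     0  1  2  3  4  5  6  7  8
g(k):  0  1  0  1  0  1  2  3  2
So g(8) = 2.
By the Sprague-Grundy theorem, the Grundy value of a sum of independent games is the XOR of the component values.
Combined value = 0 ⊕ 1 ⊕ 2 = 3.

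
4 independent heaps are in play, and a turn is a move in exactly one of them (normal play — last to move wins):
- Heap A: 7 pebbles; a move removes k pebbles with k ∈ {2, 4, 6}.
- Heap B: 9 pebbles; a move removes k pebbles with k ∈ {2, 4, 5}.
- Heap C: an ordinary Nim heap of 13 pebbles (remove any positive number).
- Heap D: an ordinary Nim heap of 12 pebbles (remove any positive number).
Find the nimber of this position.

3

Grundy values for heap A (subtraction set {2, 4, 6}):
k:     0  1  2  3  4  5  6  7
g(k):  0  0  1  1  2  2  3  3
So g(7) = 3.
Grundy values for heap B (subtraction set {2, 4, 5}):
k:     0  1  2  3  4  5  6  7  8  9
g(k):  0  0  1  1  2  2  3  0  0  1
So g(9) = 1.
Heap C is a plain Nim heap of size 13, so its Grundy value is 13.
Heap D is a plain Nim heap of size 12, so its Grundy value is 12.
The value of a disjunctive sum is the nim-sum of the parts.
Combined value = 3 XOR 1 XOR 13 XOR 12 = 3.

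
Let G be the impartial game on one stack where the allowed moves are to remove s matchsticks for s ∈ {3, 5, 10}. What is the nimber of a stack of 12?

Build the Grundy sequence with g(k) = mex{g(k−s) : s ∈ {3, 5, 10}, s ≤ k}:
g(0) = mex{} = 0
g(1) = mex{} = 0
g(2) = mex{} = 0
g(3) = mex{0} = 1
g(4) = mex{0} = 1
g(5) = mex{0} = 1
g(6) = mex{0,1} = 2
g(7) = mex{0,1} = 2
g(8) = mex{1} = 0
g(9) = mex{1,2} = 0
g(10) = mex{0,1,2} = 3
g(11) = mex{0,2} = 1
g(12) = mex{0,2} = 1
So g(12) = 1.

1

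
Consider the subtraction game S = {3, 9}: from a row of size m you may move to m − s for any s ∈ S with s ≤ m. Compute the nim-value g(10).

1

Build the Grundy sequence with g(k) = mex{g(k−s) : s ∈ {3, 9}, s ≤ k}:
g(0) = mex{} = 0
g(1) = mex{} = 0
g(2) = mex{} = 0
g(3) = mex{0} = 1
g(4) = mex{0} = 1
g(5) = mex{0} = 1
g(6) = mex{1} = 0
g(7) = mex{1} = 0
g(8) = mex{1} = 0
g(9) = mex{0} = 1
g(10) = mex{0} = 1
So g(10) = 1.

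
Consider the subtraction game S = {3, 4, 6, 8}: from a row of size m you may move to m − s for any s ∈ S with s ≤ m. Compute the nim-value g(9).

Build the Grundy sequence with g(k) = mex{g(k−s) : s ∈ {3, 4, 6, 8}, s ≤ k}:
k:     0  1  2  3  4  5  6  7  8  9
g(k):  0  0  0  1  1  1  2  2  2  3
So g(9) = 3.

3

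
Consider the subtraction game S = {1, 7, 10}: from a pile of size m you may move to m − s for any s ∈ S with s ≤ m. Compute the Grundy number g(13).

3

Build the Grundy sequence with g(k) = mex{g(k−s) : s ∈ {1, 7, 10}, s ≤ k}:
k:     0  1  2  3  4  5  6  7  8  9 10 11 12 13
g(k):  0  1  0  1  0  1  0  1  0  1  2  3  2  3
So g(13) = 3.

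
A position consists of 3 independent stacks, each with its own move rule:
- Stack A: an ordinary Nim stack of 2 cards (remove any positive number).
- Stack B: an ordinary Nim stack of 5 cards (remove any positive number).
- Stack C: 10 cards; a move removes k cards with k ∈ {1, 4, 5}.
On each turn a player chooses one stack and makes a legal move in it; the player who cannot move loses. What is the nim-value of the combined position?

7

Stack A is a plain Nim stack of size 2, so its Grundy value is 2.
Stack B is a plain Nim stack of size 5, so its Grundy value is 5.
Grundy values for stack C (subtraction set {1, 4, 5}):
k:     0  1  2  3  4  5  6  7  8  9 10
g(k):  0  1  0  1  2  3  2  3  0  1  0
So g(10) = 0.
The value of a disjunctive sum is the nim-sum of the parts.
Combined value = 2 XOR 5 XOR 0 = 7.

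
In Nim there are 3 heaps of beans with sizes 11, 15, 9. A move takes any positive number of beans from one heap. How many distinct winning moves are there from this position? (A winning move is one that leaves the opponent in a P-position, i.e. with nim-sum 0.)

Nim-sum: 11 ^ 15 ^ 9 = 13.
The overall nim-sum is X = 13. A heap of size p has a winning move iff p XOR X < p (reduce it to p XOR X).
  11: 11 XOR 13 = 6 < 11 — winning move (to 6).
  15: 15 XOR 13 = 2 < 15 — winning move (to 2).
  9: 9 XOR 13 = 4 < 9 — winning move (to 4).
That gives 3 winning moves.

3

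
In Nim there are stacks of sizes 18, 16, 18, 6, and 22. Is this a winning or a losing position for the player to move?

Losing position

Nim-sum: 18 ⊕ 16 ⊕ 18 ⊕ 6 ⊕ 22 = 0.
The nim-sum is 0, so this is a P-position: the player to move is in a losing position under optimal play.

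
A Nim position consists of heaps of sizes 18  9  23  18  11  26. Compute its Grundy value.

Nim-sum: 18 ^ 9 ^ 23 ^ 18 ^ 11 ^ 26 = 15.

15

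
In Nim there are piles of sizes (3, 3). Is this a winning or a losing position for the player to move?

Losing position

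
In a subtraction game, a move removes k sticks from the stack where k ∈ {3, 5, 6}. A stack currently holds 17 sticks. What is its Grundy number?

2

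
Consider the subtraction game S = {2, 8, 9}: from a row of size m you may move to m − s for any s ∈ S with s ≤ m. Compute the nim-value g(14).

3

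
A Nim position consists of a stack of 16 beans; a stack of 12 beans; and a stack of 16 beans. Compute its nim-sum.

12

Bitwise XOR of the heap sizes:
  10000  (16)
  01100  (12)
  10000  (16)
  -----
  01100  (12)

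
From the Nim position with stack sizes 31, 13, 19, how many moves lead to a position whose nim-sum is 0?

Nim-sum: 31 ^ 13 ^ 19 = 1.
The overall nim-sum is X = 1. A stack of size p has a winning move iff p XOR X < p (reduce it to p XOR X).
  31: 31 XOR 1 = 30 < 31 — winning move (to 30).
  13: 13 XOR 1 = 12 < 13 — winning move (to 12).
  19: 19 XOR 1 = 18 < 19 — winning move (to 18).
That gives 3 winning moves.

3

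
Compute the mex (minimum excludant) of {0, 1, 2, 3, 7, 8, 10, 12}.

The values 0, 1, 2, 3 are all present; 4 is the first non-negative integer missing from the set.

4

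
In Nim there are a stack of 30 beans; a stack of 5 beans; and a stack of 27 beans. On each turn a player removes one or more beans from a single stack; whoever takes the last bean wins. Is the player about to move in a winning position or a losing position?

Losing position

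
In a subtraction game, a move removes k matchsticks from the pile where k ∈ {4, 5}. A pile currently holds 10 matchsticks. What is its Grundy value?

Compute g(0), g(1), … for moves {4, 5}:
g(0) = mex{} = 0
g(1) = mex{} = 0
g(2) = mex{} = 0
g(3) = mex{} = 0
g(4) = mex{0} = 1
g(5) = mex{0} = 1
g(6) = mex{0} = 1
g(7) = mex{0} = 1
g(8) = mex{0,1} = 2
g(9) = mex{1} = 0
g(10) = mex{1} = 0
So g(10) = 0.

0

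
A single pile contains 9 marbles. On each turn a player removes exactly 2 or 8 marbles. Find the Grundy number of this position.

2

Build the Grundy sequence with g(k) = mex{g(k−s) : s ∈ {2, 8}, s ≤ k}:
k:     0  1  2  3  4  5  6  7  8  9
g(k):  0  0  1  1  0  0  1  1  2  2
So g(9) = 2.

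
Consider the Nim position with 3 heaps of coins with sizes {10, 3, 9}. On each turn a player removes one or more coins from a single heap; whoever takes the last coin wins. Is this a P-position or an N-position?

P-position

In binary:
  1010  (10)
  0011  (3)
  1001  (9)
  ----
  0000  (0)
The nim-sum is 0, so this is a P-position: the player to move is in a losing position under optimal play.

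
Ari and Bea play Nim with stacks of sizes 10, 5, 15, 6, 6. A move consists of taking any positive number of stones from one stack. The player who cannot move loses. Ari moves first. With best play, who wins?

Bea wins

Bitwise XOR of the heap sizes:
  1010  (10)
  0101  (5)
  1111  (15)
  0110  (6)
  0110  (6)
  ----
  0000  (0)
The nim-sum is 0, so this is a P-position: the player to move is in a losing position under optimal play; Ari is about to move from it and so loses — Bea wins.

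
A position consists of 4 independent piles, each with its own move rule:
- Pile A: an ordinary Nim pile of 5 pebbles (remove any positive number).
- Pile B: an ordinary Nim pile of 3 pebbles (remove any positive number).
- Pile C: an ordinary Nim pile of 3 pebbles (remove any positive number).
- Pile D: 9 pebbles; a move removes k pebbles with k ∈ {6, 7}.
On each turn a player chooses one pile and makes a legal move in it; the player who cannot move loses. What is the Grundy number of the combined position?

4

Pile A is a plain Nim pile of size 5, so its Grundy value is 5.
Pile B is a plain Nim pile of size 3, so its Grundy value is 3.
Pile C is a plain Nim pile of size 3, so its Grundy value is 3.
Build the Grundy sequence for pile D with g(k) = mex{g(k−s) : s ∈ {6, 7}, s ≤ k}:
k:     0  1  2  3  4  5  6  7  8  9
g(k):  0  0  0  0  0  0  1  1  1  1
So g(9) = 1.
By the Sprague-Grundy theorem, the Grundy value of a sum of independent games is the XOR of the component values.
Combined value = 5 ⊕ 3 ⊕ 3 ⊕ 1 = 4.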